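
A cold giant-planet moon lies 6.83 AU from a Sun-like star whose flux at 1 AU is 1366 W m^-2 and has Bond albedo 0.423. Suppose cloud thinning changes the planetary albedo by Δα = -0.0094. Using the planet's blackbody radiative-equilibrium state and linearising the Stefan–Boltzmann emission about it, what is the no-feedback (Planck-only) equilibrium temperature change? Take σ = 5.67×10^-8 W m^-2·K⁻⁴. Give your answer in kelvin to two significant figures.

0.38 kelvin

By the inverse-square law, S = 1366/6.83² = 29.28 W m^-2.
Unperturbed T_e = [29.28·(1−0.423)/(4σ)]^¼ = 92.90 K.
TOA radiative forcing: ΔF = −S·Δα/4 = −29.28·(-0.0094)/4 = 0.06881 W m^-2.
Linearising σT⁴ gives d(σT⁴)/dT = 4σT_e³ = 0.1819 W m^-2 per K.
Hence the no-feedback warming is ΔF/(4σT_e³) = 0.378 K.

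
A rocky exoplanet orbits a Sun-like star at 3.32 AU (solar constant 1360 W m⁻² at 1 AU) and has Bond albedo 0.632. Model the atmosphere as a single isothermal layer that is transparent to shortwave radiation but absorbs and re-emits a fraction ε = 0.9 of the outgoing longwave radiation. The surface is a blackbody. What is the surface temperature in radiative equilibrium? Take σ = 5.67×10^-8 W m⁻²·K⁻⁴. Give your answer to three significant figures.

Flux at the orbit: S = 1360/(3.32)² = 123.4 W m⁻².
The planet radiates to space at T_e = [S(1−α)/(4σ)]^(1/4) = 119.0 K.
Surface balance with a leaky layer gives σT_s⁴ = σT_e⁴·2/(2−ε), so T_s = T_e·[2/(2−0.9)]^(1/4) = 138.1 K.

138 K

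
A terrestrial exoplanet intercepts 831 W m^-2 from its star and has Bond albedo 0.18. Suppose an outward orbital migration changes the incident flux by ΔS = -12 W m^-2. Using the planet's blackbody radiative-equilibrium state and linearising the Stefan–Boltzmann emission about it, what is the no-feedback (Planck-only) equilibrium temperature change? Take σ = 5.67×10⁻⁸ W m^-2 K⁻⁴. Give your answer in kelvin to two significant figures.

The baseline emission temperature is T_e = 234.1 K.
Only a fraction (1−α) is absorbed and it's spread over 4πR², so ΔF = (1−α)ΔS/4 = -2.460 W m^-2.
Planck response: λ_P = 4σT_e³ = 4·5.67×10⁻⁸·(234.1)³ = 2.911 W m^-2/K.
ΔT₀ = ΔF/λ_P = -2.460/2.911 = -0.845 K.

-0.85 K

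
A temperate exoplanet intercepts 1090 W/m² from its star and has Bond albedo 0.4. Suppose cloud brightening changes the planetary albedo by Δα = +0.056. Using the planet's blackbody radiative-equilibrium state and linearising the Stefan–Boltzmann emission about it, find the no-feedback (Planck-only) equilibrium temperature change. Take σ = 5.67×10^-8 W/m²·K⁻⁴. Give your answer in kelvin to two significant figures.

Unperturbed T_e = [1090·(1−0.4)/(4σ)]^¼ = 231.7 K.
The change in absorbed flux is Δ[S(1−α)/4] = −SΔα/4 = -15.26 W/m².
Planck response: λ_P = 4σT_e³ = 4·5.67×10⁻⁸·(231.7)³ = 2.822 W/m²/K.
So ΔT₀ = -15.26/2.822 = -5.41 K.

-5.4 K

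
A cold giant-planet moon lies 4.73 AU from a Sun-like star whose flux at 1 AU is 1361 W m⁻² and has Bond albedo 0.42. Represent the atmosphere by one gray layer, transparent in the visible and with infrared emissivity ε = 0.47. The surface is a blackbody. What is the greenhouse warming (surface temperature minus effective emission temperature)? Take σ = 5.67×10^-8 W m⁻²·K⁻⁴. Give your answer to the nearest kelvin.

Irradiance scales as 1/d², so S = 1361 W m⁻² × (1/4.73)² = 60.83 W m⁻².
At the top of the atmosphere, σT_e⁴ = S(1−α)/4 = 8.821 W m⁻², giving T_e = 111.7 K.
The surface balance (absorbed SW + ε·downward IR = σT_s⁴) with T_a⁴ = T_s⁴/2 reduces to T_s = T_e·[2/(2−ε)]^¼ = 119.4 K.
The atmosphere warms the surface by 7.735 K.

8 kelvin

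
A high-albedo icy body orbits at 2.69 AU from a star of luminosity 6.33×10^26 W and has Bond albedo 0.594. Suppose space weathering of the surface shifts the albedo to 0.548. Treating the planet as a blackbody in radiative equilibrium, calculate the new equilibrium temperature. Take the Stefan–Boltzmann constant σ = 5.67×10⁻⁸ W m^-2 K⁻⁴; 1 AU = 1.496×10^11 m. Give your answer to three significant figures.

158 K

d = 2.69 × 1.496×10^11 m = 4.024×10^11 m.
S = L/(4πd²) = 311.0 W m^-2.
With the new albedo, S(1−α₂)/4 = 35.15 W m^-2, so T₂ = 157.8 K.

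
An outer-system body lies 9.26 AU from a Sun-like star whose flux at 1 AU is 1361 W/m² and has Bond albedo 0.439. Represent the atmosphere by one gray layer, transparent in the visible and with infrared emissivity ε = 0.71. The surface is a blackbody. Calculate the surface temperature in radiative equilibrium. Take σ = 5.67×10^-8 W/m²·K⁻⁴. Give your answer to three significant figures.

88.3 K

By the inverse-square law, S = 1361/9.26² = 15.87 W/m².
Effective emission temperature (TOA balance): σT_e⁴ = S(1−α)/4 = 2.226 W/m² → T_e = 79.16 K.
The surface balance (absorbed SW + ε·downward IR = σT_s⁴) with T_a⁴ = T_s⁴/2 reduces to T_s = T_e·[2/(2−ε)]^¼ = 88.33 K.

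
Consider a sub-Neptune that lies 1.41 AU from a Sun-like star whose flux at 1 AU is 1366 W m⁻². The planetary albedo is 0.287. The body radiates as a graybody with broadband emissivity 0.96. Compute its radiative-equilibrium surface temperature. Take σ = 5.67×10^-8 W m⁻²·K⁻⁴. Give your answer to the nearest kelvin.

218 K

Flux at the orbit: S = 1366/(1.41)² = 687.1 W m⁻².
Absorbed flux (global mean): S(1−α)/4 = 687.1·0.713/4 = 122.5 W m⁻².
Radiative balance εσT⁴ = 122.5 gives T = [122.5/(0.96·σ)]^(1/4) = 217.8 K.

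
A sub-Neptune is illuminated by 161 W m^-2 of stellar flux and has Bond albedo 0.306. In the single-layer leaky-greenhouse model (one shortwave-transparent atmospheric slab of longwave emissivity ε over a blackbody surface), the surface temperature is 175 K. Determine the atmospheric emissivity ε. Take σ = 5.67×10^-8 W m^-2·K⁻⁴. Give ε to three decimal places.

0.949

First, T_e = [161.0·(1−0.306)/(4σ)]^(1/4) = 149.0 K.
Since (2−ε)/2 = (T_e/T_s)⁴ = 0.5253, ε = 0.9494.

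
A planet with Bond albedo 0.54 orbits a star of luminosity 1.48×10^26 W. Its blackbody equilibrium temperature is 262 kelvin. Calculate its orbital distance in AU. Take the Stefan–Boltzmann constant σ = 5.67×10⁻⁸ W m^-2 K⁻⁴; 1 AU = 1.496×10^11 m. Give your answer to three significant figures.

0.476 AU

Energy balance gives S = 4σT⁴/(1−α) = 2323 W m^-2.
Then d = [L/(4πS)]^(1/2) = 7.120×10^10 m, i.e. 0.4759 AU.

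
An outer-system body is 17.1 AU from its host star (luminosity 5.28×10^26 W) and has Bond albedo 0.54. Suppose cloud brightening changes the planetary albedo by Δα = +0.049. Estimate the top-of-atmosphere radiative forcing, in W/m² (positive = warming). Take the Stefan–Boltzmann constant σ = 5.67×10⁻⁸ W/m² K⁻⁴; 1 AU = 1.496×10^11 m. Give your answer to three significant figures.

d = 17.1 × 1.496×10^11 m = 2.558×10^12 m.
S = L/(4πd²) = 6.420 W/m².
TOA radiative forcing: ΔF = −S·Δα/4 = −6.420·(+0.049)/4 = -0.07865 W/m².

-0.0787 W/m²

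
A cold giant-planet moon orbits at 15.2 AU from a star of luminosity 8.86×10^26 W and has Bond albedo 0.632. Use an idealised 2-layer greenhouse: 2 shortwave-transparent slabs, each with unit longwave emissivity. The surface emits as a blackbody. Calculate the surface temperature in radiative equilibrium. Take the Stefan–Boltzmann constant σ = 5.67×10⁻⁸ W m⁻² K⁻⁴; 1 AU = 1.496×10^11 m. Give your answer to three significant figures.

90.3 kelvin

d = 15.2 × 1.496×10^11 m = 2.274×10^12 m.
Flux at the orbit: S = L/(4πd²) = 8.86×10^26/(4π·(2.27×10^12)²) = 13.64 W m⁻².
The effective emission temperature is T_e = [S(1−α)/(4σ)]^¼ = 68.58 K.
With N = 2 opaque layers, T_s = (N+1)^(1/4)·T_e = 3^(1/4)·68.58 = 90.26 K.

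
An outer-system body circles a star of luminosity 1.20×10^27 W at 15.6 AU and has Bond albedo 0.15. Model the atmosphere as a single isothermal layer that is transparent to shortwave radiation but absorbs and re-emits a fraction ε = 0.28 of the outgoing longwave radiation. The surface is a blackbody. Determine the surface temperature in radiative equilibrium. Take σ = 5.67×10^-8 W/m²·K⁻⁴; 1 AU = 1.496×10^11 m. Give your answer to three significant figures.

93.5 K

d = 15.6 × 1.496×10^11 m = 2.334×10^12 m.
Spreading L over a sphere of radius d: S = 1.20×10^27/(4π·2.33×10^12²) = 17.53 W/m².
The planet radiates to space at T_e = [S(1−α)/(4σ)]^(1/4) = 90.03 K.
Surface balance with a leaky layer gives σT_s⁴ = σT_e⁴·2/(2−ε), so T_s = T_e·[2/(2−0.28)]^(1/4) = 93.49 K.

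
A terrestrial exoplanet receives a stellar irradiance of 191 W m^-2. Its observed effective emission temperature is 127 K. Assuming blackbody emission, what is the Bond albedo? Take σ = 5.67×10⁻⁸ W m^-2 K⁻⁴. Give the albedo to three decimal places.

Rearranging the radiative balance, α = 1 − 4σT⁴/S.
4σT⁴ = 4·5.67×10⁻⁸·(127)⁴ = 59.00 W m^-2.
1−α = 59.00/191.0 = 0.3089, so α = 0.6911.

0.691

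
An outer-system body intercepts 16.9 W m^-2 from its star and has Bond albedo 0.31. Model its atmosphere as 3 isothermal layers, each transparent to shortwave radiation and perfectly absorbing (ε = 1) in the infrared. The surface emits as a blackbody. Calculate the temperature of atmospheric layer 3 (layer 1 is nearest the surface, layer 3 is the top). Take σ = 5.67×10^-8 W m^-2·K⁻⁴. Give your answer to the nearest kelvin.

The effective emission temperature is T_e = [S(1−α)/(4σ)]^¼ = 84.68 K.
In the N-layer model, layer k (counted from the surface) has T_k = (N+1−k)^(1/4)·T_e.
T_3 = (1)^(1/4)·84.68 = 84.68 K.

85 kelvin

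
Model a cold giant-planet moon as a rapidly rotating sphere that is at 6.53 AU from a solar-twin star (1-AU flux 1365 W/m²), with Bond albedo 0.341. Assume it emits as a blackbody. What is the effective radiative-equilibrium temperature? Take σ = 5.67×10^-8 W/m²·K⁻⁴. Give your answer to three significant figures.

Flux at the orbit: S = 1365/(6.53)² = 32.01 W/m².
Averaging over the sphere, the absorbed flux is S(1−α)/4 = 5.274 W/m².
In equilibrium σT⁴ equals this, so T = 98.21 K.

98.2 kelvin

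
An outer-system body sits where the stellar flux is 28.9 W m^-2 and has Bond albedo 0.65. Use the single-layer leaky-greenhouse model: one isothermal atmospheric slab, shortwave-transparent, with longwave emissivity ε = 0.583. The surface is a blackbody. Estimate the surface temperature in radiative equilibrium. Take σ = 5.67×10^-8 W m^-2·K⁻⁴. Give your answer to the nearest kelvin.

89 kelvin

Effective emission temperature (TOA balance): σT_e⁴ = S(1−α)/4 = 2.529 W m^-2 → T_e = 81.72 K.
Surface balance with a leaky layer gives σT_s⁴ = σT_e⁴·2/(2−ε), so T_s = T_e·[2/(2−0.583)]^(1/4) = 89.07 K.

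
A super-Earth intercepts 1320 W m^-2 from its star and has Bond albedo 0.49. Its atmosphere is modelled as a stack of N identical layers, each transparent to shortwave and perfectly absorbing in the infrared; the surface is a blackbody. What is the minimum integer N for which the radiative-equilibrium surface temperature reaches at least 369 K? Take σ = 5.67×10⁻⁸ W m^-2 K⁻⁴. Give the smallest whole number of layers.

Top-of-atmosphere balance: σT_e⁴ = S(1−α)/4 = 168.3 W m^-2 → T_e = 233.4 K.
T_s = (N+1)^(1/4)·T_e ≥ 369 K requires N+1 ≥ (T_s/T_e)⁴ = (369/233.4)⁴ = 6.246.
The minimum whole number is N = 6.

6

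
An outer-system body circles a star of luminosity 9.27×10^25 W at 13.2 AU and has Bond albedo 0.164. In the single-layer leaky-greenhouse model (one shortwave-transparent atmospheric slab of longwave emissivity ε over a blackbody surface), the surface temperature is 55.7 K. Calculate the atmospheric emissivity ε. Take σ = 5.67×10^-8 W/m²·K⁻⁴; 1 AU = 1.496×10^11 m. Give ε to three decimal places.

0.551

d = 13.2 × 1.496×10^11 m = 1.975×10^12 m.
Spreading L over a sphere of radius d: S = 9.27×10^25/(4π·1.97×10^12²) = 1.892 W/m².
First, T_e = [1.892·(1−0.164)/(4σ)]^(1/4) = 51.39 K.
T_s⁴ = T_e⁴·2/(2−ε) → ε = 2 − 2(T_e/T_s)⁴ = 2 − 2·(51.39/55.7)⁴ = 0.5511.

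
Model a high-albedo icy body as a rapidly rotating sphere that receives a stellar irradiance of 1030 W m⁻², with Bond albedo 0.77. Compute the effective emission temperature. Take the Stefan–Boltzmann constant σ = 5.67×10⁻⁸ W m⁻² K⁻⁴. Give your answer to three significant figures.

180 kelvin

Averaging over the sphere, the absorbed flux is S(1−α)/4 = 59.22 W m⁻².
Balancing against σT⁴: T = (59.22/5.67×10⁻⁸)^(1/4) = 179.8 K.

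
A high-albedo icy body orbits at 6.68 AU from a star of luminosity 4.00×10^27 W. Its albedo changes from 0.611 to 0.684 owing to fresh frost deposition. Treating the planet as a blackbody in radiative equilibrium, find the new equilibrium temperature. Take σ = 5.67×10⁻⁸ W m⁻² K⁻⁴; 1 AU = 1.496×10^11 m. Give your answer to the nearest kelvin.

145 kelvin

Orbital distance: d = 6.68 AU = 9.993×10^11 m.
S = L/(4πd²) = 318.7 W m⁻².
New equilibrium: T₂ = [(1−0.684)·318.7/(4σ)]^(1/4) = 145.2 K.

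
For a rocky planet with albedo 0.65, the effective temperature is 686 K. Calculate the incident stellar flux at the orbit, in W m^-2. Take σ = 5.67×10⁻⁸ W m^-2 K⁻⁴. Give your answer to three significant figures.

Invert the energy balance for S: S = 4σT⁴/(1−α).
The emitted flux is σT⁴ = 12560 W m^-2.
So S = 4×12560/(1−0.65) = 1.435×10^5 W m^-2.

1.44×10^5 W m^-2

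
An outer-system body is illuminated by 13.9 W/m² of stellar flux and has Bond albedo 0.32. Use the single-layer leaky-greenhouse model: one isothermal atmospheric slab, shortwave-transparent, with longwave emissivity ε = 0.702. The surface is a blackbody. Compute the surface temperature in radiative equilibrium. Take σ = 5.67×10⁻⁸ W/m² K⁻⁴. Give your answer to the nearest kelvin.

90 kelvin

The planet radiates to space at T_e = [S(1−α)/(4σ)]^(1/4) = 80.35 K.
The surface balance (absorbed SW + ε·downward IR = σT_s⁴) with T_a⁴ = T_s⁴/2 reduces to T_s = T_e·[2/(2−ε)]^¼ = 89.52 K.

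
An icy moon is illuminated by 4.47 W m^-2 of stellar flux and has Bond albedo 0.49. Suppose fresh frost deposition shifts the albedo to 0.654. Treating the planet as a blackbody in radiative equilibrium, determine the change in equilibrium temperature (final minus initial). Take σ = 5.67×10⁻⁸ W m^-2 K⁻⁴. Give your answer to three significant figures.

Before: T₁ = [4.470·0.51/(4σ)]^(1/4) = 56.31 K.
Final:   T₂ = [S(1−0.654)/(4σ)]^(1/4) = 51.10 K.
Change: 51.10 − 56.31 = -5.205 K.

-5.20 K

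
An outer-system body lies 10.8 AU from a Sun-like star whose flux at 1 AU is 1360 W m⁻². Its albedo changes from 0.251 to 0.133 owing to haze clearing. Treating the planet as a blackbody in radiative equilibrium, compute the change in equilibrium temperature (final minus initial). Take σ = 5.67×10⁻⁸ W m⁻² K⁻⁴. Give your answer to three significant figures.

By the inverse-square law, S = 1360/10.8² = 11.66 W m⁻².
Before: T₁ = [11.66·0.749/(4σ)]^(1/4) = 78.77 K.
After:  T₂ = [11.66·0.867/(4σ)]^(1/4) = 81.71 K.
ΔT = T₂ − T₁ = 2.934 K.

2.93 K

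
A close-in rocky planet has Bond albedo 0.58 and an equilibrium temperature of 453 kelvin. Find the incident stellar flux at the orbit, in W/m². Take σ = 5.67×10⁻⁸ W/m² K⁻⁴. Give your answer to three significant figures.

22700 W/m²

Invert the energy balance for S: S = 4σT⁴/(1−α).
The emitted flux is σT⁴ = 2388 W/m².
So S = 4×2388/(1−0.58) = 22740 W/m².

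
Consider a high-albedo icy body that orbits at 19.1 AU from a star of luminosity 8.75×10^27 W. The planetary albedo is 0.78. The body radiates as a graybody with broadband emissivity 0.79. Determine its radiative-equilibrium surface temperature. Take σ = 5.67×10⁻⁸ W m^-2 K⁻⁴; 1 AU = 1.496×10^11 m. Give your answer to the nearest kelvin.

101 K

Orbital distance: d = 19.1 AU = 2.857×10^12 m.
S = L/(4πd²) = 85.28 W m^-2.
The planet absorbs (1−α)S over its disc πR² and re-emits over 4πR², so the mean absorbed flux is (1−0.78)·85.28/4 = 4.691 W m^-2.
Equating to εσT⁴ with ε = 0.79: T = (4.691/0.79σ)^(1/4) = 101.2 K.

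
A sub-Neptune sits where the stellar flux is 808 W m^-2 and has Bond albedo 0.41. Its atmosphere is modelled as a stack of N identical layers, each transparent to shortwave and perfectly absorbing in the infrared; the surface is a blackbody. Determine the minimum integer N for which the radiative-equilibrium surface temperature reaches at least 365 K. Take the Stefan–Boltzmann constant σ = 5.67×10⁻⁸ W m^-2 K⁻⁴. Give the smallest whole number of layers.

8

OLR = S(1−α)/4 = 119.2 W m^-2; the top layer radiates at T_e = 214.1 K.
Need (N+1)T_e⁴ ≥ T_s⁴, i.e. N+1 ≥ (365/214.1)⁴ = 8.444.
Rounding up, N = 8.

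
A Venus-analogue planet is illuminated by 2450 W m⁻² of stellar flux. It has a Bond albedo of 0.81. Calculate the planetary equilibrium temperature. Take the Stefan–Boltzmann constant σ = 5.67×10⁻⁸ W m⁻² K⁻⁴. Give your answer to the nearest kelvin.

Absorbed flux (global mean): S(1−α)/4 = 2450·0.19/4 = 116.4 W m⁻².
In equilibrium σT⁴ equals this, so T = 212.8 K.

213 K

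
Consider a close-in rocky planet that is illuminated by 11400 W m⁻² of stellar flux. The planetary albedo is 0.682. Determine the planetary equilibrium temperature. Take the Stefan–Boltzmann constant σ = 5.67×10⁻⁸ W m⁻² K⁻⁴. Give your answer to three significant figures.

356 K

Absorbed flux (global mean): S(1−α)/4 = 11400·0.318/4 = 906.3 W m⁻².
Set σT⁴ = 906.3 → T = (906.3/σ)^(1/4) = 355.6 K.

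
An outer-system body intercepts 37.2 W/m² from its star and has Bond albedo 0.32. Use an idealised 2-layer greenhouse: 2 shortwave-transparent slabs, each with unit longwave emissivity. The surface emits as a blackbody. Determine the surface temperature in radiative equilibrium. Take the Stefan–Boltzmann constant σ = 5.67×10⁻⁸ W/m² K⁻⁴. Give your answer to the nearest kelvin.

The effective emission temperature is T_e = [S(1−α)/(4σ)]^¼ = 102.8 K.
Layer-by-layer balance gives σT_s⁴ = (N+1)σT_e⁴, so T_s = 3^¼·102.8 = 135.2 K.

135 kelvin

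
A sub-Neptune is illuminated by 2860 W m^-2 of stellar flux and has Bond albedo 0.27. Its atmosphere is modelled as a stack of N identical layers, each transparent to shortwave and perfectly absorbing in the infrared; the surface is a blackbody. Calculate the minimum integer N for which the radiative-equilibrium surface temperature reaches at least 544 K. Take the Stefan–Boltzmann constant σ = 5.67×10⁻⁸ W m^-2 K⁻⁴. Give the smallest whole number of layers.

The effective emission temperature is T_e = [S(1−α)/(4σ)]^¼ = 309.8 K.
Need (N+1)T_e⁴ ≥ T_s⁴, i.e. N+1 ≥ (544/309.8)⁴ = 9.514.
Rounding up, N = 9.

9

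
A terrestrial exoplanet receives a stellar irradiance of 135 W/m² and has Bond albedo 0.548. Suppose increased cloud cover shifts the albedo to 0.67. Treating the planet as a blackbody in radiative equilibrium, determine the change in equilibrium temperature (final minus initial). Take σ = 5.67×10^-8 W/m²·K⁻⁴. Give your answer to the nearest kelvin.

With α = 0.548, T₁ = 128.1 K.
With α = 0.67, T₂ = 118.4 K.
Change: 118.4 − 128.1 = -9.687 K.

-10 K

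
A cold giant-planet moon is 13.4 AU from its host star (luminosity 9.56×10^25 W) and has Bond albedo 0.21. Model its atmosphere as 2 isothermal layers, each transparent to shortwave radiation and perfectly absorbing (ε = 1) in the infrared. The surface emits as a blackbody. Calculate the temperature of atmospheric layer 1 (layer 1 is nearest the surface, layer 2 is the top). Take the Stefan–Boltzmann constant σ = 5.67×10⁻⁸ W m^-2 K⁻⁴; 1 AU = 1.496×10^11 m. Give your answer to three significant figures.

60.3 kelvin

Orbital distance: d = 13.4 AU = 2.005×10^12 m.
Flux at the orbit: S = L/(4πd²) = 9.56×10^25/(4π·(2.00×10^12)²) = 1.893 W m^-2.
The effective emission temperature is T_e = [S(1−α)/(4σ)]^¼ = 50.67 K.
The net upward flux σT_e⁴ is constant between every pair of levels, so T_k⁴ = (N+1−k)T_e⁴.
T_1 = (2)^(1/4)·50.67 = 60.26 K.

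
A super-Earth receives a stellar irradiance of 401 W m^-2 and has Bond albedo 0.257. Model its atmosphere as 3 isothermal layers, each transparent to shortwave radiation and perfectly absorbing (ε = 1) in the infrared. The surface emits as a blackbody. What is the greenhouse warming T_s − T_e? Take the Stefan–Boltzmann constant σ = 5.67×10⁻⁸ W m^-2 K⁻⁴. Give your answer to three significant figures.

78.9 kelvin

The effective emission temperature is T_e = [S(1−α)/(4σ)]^¼ = 190.4 K.
T_s = (N+1)^(1/4)·T_e = 269.2 K.
So the greenhouse effect raises the surface by 269.2 − 190.4 = 78.86 K.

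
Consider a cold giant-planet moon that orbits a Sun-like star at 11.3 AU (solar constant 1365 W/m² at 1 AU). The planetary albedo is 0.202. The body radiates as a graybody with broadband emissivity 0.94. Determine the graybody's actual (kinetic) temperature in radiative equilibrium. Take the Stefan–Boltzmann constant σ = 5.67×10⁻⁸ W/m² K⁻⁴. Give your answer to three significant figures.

79.5 kelvin

By the inverse-square law, S = 1365/11.3² = 10.69 W/m².
Averaging over the sphere, the absorbed flux is S(1−α)/4 = 2.133 W/m².
Radiative balance εσT⁴ = 2.133 gives T = [2.133/(0.94·σ)]^(1/4) = 79.53 K.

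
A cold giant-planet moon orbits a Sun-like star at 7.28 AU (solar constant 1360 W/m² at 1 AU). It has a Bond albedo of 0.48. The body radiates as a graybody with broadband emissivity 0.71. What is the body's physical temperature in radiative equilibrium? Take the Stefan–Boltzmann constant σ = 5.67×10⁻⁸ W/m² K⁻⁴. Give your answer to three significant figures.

95.4 K

Flux at the orbit: S = 1360/(7.28)² = 25.66 W/m².
Absorbed flux (global mean): S(1−α)/4 = 25.66·0.52/4 = 3.336 W/m².
Equating to εσT⁴ with ε = 0.71: T = (3.336/0.71σ)^(1/4) = 95.41 K.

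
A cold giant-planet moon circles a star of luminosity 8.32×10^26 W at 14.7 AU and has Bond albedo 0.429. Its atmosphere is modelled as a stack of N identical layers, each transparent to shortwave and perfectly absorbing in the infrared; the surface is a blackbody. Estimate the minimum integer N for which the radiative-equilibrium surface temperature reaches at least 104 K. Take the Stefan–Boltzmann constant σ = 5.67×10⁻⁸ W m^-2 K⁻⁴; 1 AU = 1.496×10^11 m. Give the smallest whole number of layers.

Orbital distance: d = 14.7 AU = 2.199×10^12 m.
Spreading L over a sphere of radius d: S = 8.32×10^26/(4π·2.20×10^12²) = 13.69 W m^-2.
The effective emission temperature is T_e = [S(1−α)/(4σ)]^¼ = 76.62 K.
Need (N+1)T_e⁴ ≥ T_s⁴, i.e. N+1 ≥ (104/76.62)⁴ = 3.394.
The minimum whole number is N = 3.

3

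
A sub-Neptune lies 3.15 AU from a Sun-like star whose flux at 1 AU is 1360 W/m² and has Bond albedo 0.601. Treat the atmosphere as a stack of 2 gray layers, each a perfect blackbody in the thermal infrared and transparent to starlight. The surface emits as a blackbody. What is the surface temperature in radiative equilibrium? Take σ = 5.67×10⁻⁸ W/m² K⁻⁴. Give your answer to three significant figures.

By the inverse-square law, S = 1360/3.15² = 137.1 W/m².
Top-of-atmosphere balance: σT_e⁴ = S(1−α)/4 = 13.67 W/m² → T_e = 124.6 K.
Layer-by-layer balance gives σT_s⁴ = (N+1)σT_e⁴, so T_s = 3^¼·124.6 = 164.0 K.

164 K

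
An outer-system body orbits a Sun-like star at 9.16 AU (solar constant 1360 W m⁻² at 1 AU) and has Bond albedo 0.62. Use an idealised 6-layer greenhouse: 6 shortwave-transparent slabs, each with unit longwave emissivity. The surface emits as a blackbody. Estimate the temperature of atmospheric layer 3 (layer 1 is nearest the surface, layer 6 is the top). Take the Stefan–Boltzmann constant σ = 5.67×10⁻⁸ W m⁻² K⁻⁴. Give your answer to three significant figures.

102 K

By the inverse-square law, S = 1360/9.16² = 16.21 W m⁻².
OLR = S(1−α)/4 = 1.540 W m⁻²; the top layer radiates at T_e = 72.19 K.
Each opaque layer satisfies 2T_j⁴ = T_{j−1}⁴ + T_{j+1}⁴, giving T_k⁴ = (N+1−k)T_e⁴.
T_3 = (4)^(1/4)·72.19 = 102.1 K.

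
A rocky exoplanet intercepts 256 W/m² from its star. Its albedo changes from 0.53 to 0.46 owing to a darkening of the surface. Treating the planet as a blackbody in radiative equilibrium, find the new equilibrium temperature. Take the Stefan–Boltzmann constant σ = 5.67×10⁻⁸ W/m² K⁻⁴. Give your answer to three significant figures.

With the new albedo, S(1−α₂)/4 = 34.56 W/m², so T₂ = 157.1 K.

157 K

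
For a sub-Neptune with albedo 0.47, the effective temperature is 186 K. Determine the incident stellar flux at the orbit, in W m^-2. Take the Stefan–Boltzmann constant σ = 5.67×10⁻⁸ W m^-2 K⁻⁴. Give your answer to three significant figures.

512 W m^-2

Invert the energy balance for S: S = 4σT⁴/(1−α).
σT⁴ = 5.67×10⁻⁸·(186)⁴ = 67.86 W m^-2.
So S = 4×67.86/(1−0.47) = 512.2 W m^-2.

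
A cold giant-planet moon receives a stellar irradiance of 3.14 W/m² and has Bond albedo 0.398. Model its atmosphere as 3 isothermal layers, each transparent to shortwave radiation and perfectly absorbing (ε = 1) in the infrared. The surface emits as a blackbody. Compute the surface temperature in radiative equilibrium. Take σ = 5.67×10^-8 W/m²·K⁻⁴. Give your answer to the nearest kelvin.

76 K

The effective emission temperature is T_e = [S(1−α)/(4σ)]^¼ = 53.73 K.
With N = 3 opaque layers, T_s = (N+1)^(1/4)·T_e = 4^(1/4)·53.73 = 75.99 K.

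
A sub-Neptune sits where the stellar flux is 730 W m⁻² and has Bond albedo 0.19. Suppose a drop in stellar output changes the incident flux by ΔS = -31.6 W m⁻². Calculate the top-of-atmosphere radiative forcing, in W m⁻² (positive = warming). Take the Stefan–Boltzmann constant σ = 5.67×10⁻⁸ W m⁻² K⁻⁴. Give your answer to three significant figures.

-6.40 W m⁻²

ΔF = Δ[S(1−α)]/4 = (1−0.19)·-31.6/4 = -6.399 W m⁻².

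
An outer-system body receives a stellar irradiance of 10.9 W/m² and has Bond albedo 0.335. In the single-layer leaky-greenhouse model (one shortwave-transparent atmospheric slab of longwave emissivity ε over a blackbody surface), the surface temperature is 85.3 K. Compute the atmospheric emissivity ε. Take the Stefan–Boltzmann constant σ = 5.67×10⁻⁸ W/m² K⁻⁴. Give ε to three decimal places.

TOA balance gives T_e = 75.19 K.
Inverting T_s⁴ = 2T_e⁴/(2−ε): (T_e/T_s)⁴ = 0.6037, so ε = 2(1 − 0.6037) = 0.7926.

0.793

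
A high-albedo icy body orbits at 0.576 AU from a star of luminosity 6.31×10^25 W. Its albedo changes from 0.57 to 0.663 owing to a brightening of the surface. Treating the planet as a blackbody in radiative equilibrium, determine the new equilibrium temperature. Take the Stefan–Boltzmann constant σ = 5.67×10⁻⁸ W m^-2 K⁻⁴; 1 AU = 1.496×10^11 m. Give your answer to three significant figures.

178 K

Orbital distance: d = 0.576 AU = 8.617×10^10 m.
Flux at the orbit: S = L/(4πd²) = 6.31×10^25/(4π·(8.62×10^10)²) = 676.3 W m^-2.
T₂ = [S(1−α₂)/(4σ)]^(1/4) = [676.3·0.337/(4σ)]^(1/4) = 178.0 K.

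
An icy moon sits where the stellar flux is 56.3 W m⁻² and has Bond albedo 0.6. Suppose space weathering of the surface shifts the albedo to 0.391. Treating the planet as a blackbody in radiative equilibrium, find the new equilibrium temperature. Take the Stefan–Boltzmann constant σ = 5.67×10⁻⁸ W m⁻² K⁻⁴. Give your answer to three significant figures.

111 kelvin

T₂ = [S(1−α₂)/(4σ)]^(1/4) = [56.30·0.609/(4σ)]^(1/4) = 110.9 K.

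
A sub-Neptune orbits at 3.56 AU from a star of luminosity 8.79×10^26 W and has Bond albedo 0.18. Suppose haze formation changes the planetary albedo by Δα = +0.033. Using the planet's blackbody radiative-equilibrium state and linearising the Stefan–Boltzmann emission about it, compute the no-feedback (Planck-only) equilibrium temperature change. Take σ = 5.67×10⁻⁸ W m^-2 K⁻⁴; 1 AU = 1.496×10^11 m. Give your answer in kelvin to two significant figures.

Orbital distance: d = 3.56 AU = 5.326×10^11 m.
Flux at the orbit: S = L/(4πd²) = 8.79×10^26/(4π·(5.33×10^11)²) = 246.6 W m^-2.
Unperturbed T_e = [246.6·(1−0.18)/(4σ)]^¼ = 172.8 K.
TOA radiative forcing: ΔF = −S·Δα/4 = −246.6·(+0.033)/4 = -2.035 W m^-2.
Planck response: λ_P = 4σT_e³ = 4·5.67×10⁻⁸·(172.8)³ = 1.170 W m^-2/K.
So ΔT₀ = -2.035/1.170 = -1.74 K.

-1.7 K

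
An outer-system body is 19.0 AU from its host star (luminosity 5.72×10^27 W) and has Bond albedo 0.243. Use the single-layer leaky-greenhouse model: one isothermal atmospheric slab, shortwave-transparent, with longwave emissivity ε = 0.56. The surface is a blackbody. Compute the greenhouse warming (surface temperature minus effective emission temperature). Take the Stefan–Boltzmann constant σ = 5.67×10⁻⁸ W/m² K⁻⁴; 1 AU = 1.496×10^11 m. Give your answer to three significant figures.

10.0 K

d = 19.0 × 1.496×10^11 m = 2.842×10^12 m.
S = L/(4πd²) = 56.34 W/m².
Effective emission temperature (TOA balance): σT_e⁴ = S(1−α)/4 = 10.66 W/m² → T_e = 117.1 K.
For a single slab of emissivity ε, T_s⁴ = 2T_e⁴/(2−ε); thus T_s = 117.1·(1.389)^(1/4) = 127.1 K.
The atmosphere warms the surface by 10.02 K.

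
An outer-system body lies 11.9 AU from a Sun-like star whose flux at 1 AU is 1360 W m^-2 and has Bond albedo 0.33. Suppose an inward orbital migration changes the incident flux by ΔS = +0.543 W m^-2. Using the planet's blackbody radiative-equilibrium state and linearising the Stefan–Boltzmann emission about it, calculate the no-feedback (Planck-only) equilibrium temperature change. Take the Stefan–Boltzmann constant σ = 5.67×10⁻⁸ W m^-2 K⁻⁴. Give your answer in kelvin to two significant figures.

1.0 K

Irradiance scales as 1/d², so S = 1360 W m^-2 × (1/11.9)² = 9.604 W m^-2.
The baseline emission temperature is T_e = 72.98 K.
ΔF = Δ[S(1−α)]/4 = (1−0.33)·+0.543/4 = 0.09095 W m^-2.
Linearising σT⁴ gives d(σT⁴)/dT = 4σT_e³ = 0.08817 W m^-2 per K.
Hence the no-feedback warming is ΔF/(4σT_e³) = 1.03 K.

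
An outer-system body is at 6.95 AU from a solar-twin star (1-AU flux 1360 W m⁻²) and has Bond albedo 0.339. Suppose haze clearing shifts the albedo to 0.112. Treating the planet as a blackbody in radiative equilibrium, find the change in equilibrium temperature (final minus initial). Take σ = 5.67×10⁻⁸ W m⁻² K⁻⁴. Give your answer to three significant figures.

7.29 kelvin

Flux at the orbit: S = 1360/(6.95)² = 28.16 W m⁻².
Initial: T₁ = [S(1−0.339)/(4σ)]^(1/4) = 95.18 K.
Final:   T₂ = [S(1−0.112)/(4σ)]^(1/4) = 102.5 K.
ΔT = T₂ − T₁ = 7.290 K.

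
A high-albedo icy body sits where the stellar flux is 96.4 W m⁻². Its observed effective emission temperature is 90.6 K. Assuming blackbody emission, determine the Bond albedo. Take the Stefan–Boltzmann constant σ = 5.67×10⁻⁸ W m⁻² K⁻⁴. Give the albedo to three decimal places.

0.841

Rearranging the radiative balance, α = 1 − 4σT⁴/S.
σT⁴ = 3.820 W m⁻², so 4σT⁴ = 15.28 W m⁻².
Hence α = 1 − 15.28/96.40 = 0.8415.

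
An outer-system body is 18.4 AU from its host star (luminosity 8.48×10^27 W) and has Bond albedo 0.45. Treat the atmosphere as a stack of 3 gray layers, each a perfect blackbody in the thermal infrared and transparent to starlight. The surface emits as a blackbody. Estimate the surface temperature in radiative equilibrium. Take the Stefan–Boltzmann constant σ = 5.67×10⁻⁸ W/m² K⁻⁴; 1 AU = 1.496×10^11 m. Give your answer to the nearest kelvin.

171 K

Orbital distance: d = 18.4 AU = 2.753×10^12 m.
Spreading L over a sphere of radius d: S = 8.48×10^27/(4π·2.75×10^12²) = 89.06 W/m².
OLR = S(1−α)/4 = 12.25 W/m²; the top layer radiates at T_e = 121.2 K.
Layer-by-layer balance gives σT_s⁴ = (N+1)σT_e⁴, so T_s = 4^¼·121.2 = 171.4 K.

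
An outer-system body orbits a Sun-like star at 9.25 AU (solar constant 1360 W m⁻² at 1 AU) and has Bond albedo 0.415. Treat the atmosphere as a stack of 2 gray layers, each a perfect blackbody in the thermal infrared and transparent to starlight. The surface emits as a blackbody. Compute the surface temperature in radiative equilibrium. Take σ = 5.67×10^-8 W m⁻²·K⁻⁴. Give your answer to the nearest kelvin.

105 K

Irradiance scales as 1/d², so S = 1360 W m⁻² × (1/9.25)² = 15.89 W m⁻².
OLR = S(1−α)/4 = 2.325 W m⁻²; the top layer radiates at T_e = 80.02 K.
Layer-by-layer balance gives σT_s⁴ = (N+1)σT_e⁴, so T_s = 3^¼·80.02 = 105.3 K.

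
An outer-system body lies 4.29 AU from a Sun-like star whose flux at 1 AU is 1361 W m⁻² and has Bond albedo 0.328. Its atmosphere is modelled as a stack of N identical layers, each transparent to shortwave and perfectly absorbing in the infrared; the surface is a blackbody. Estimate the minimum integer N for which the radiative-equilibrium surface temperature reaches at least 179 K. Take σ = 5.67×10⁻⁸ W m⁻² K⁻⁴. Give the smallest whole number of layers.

Flux at the orbit: S = 1361/(4.29)² = 73.95 W m⁻².
OLR = S(1−α)/4 = 12.42 W m⁻²; the top layer radiates at T_e = 121.7 K.
Need (N+1)T_e⁴ ≥ T_s⁴, i.e. N+1 ≥ (179/121.7)⁴ = 4.685.
So N ≥ 3.685; the smallest integer is N = 4.

4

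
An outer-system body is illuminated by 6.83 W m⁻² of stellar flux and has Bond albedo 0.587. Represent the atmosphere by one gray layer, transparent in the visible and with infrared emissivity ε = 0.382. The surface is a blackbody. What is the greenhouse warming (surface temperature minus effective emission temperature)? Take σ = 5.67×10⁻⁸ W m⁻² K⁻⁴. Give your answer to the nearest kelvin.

Effective emission temperature (TOA balance): σT_e⁴ = S(1−α)/4 = 0.7052 W m⁻² → T_e = 59.39 K.
Surface balance with a leaky layer gives σT_s⁴ = σT_e⁴·2/(2−ε), so T_s = T_e·[2/(2−0.382)]^(1/4) = 62.62 K.
The atmosphere warms the surface by 3.232 K.

3 K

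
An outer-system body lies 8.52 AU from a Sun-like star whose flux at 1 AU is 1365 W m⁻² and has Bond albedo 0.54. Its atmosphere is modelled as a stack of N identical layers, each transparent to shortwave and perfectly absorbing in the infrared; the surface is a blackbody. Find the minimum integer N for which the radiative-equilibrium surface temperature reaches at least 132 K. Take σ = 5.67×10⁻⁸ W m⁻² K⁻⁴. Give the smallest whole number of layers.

7

Flux at the orbit: S = 1365/(8.52)² = 18.80 W m⁻².
The effective emission temperature is T_e = [S(1−α)/(4σ)]^¼ = 78.59 K.
Need (N+1)T_e⁴ ≥ T_s⁴, i.e. N+1 ≥ (132/78.59)⁴ = 7.960.
Rounding up, N = 7.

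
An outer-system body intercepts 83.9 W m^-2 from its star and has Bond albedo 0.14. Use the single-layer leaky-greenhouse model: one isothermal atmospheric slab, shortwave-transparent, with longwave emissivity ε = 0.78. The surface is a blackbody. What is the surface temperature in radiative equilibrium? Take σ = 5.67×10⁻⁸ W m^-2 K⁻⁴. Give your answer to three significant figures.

At the top of the atmosphere, σT_e⁴ = S(1−α)/4 = 18.04 W m^-2, giving T_e = 133.6 K.
Surface balance with a leaky layer gives σT_s⁴ = σT_e⁴·2/(2−ε), so T_s = T_e·[2/(2−0.78)]^(1/4) = 151.1 K.

151 K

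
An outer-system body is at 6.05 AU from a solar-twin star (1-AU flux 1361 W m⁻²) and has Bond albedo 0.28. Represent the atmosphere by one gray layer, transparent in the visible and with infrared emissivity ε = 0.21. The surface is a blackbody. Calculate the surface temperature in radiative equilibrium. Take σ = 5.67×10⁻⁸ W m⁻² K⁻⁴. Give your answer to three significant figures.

107 K

By the inverse-square law, S = 1361/6.05² = 37.18 W m⁻².
Effective emission temperature (TOA balance): σT_e⁴ = S(1−α)/4 = 6.693 W m⁻² → T_e = 104.2 K.
The surface balance (absorbed SW + ε·downward IR = σT_s⁴) with T_a⁴ = T_s⁴/2 reduces to T_s = T_e·[2/(2−ε)]^¼ = 107.2 K.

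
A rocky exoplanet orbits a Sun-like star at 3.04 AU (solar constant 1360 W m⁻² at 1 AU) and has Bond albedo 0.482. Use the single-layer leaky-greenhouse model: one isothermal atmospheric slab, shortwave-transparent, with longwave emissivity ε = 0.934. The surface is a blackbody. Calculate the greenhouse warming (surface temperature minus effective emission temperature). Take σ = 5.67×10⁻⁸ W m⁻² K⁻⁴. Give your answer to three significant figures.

23.1 K

By the inverse-square law, S = 1360/3.04² = 147.2 W m⁻².
The planet radiates to space at T_e = [S(1−α)/(4σ)]^(1/4) = 135.4 K.
The surface balance (absorbed SW + ε·downward IR = σT_s⁴) with T_a⁴ = T_s⁴/2 reduces to T_s = T_e·[2/(2−ε)]^¼ = 158.5 K.
T_s − T_e = 158.5 − 135.4 = 23.07 K.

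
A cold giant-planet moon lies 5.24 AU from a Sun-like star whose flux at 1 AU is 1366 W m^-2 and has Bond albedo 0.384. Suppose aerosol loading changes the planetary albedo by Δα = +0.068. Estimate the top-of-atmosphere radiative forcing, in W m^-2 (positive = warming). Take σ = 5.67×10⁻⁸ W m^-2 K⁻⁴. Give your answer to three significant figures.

-0.846 W m^-2

Flux at the orbit: S = 1366/(5.24)² = 49.75 W m^-2.
The change in absorbed flux is Δ[S(1−α)/4] = −SΔα/4 = -0.8457 W m^-2.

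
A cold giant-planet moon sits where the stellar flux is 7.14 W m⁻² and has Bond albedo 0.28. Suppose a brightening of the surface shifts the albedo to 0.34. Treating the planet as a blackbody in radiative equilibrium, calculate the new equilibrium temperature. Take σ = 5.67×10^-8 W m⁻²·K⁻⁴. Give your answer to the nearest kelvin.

With the new albedo, S(1−α₂)/4 = 1.178 W m⁻², so T₂ = 67.51 K.

68 K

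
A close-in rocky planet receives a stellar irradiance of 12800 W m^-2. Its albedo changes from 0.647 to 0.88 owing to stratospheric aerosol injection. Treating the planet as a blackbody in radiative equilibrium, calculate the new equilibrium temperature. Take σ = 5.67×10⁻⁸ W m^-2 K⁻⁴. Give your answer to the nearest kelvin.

T₂ = [S(1−α₂)/(4σ)]^(1/4) = [12800·0.12/(4σ)]^(1/4) = 286.9 K.

287 K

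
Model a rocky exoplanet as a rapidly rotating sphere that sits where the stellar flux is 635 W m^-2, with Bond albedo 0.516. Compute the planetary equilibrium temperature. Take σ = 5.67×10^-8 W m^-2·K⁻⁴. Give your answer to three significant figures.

192 K

Absorbed flux (global mean): S(1−α)/4 = 635.0·0.484/4 = 76.83 W m^-2.
Balancing against σT⁴: T = (76.83/5.67×10⁻⁸)^(1/4) = 191.9 K.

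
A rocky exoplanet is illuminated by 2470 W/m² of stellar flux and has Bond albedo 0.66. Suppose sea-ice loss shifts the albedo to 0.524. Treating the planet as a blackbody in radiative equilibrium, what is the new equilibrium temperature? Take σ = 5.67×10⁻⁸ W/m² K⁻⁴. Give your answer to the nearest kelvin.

268 K

With the new albedo, S(1−α₂)/4 = 293.9 W/m², so T₂ = 268.3 K.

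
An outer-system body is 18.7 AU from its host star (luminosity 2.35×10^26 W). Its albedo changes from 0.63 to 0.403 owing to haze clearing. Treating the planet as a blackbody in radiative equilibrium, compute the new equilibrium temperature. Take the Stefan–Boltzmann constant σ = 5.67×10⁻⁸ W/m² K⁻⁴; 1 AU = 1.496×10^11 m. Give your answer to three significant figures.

Orbital distance: d = 18.7 AU = 2.798×10^12 m.
Flux at the orbit: S = L/(4πd²) = 2.35×10^26/(4π·(2.80×10^12)²) = 2.390 W/m².
T₂ = [S(1−α₂)/(4σ)]^(1/4) = [2.390·0.597/(4σ)]^(1/4) = 50.08 K.

50.1 kelvin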